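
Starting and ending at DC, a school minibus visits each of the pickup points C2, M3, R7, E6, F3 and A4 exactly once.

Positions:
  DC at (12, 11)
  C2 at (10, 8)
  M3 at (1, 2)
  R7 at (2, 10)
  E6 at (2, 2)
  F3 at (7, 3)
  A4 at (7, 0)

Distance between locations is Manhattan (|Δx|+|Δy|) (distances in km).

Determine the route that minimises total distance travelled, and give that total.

There are 360 distinct closed tours to check (reversals are equivalent).
DC→C2→M3→R7→E6→F3→A4→DC: 5+15+9+8+6+3+16 = 62
DC→C2→M3→R7→E6→A4→F3→DC: 5+15+9+8+7+3+13 = 60
DC→C2→M3→R7→F3→E6→A4→DC: 5+15+9+12+6+7+16 = 70
DC→C2→M3→R7→F3→A4→E6→DC: 5+15+9+12+3+7+19 = 70
DC→C2→M3→R7→A4→E6→F3→DC: 5+15+9+15+7+6+13 = 70
DC→C2→M3→R7→A4→F3→E6→DC: 5+15+9+15+3+6+19 = 72
DC→C2→M3→E6→R7→F3→A4→DC: 5+15+1+8+12+3+16 = 60
DC→C2→M3→E6→R7→A4→F3→DC: 5+15+1+8+15+3+13 = 60
… (352 more)
DC→C2→F3→A4→M3→E6→R7→DC: 5+8+3+8+1+8+11 = 44  ← best
The minimum is 44.
One optimal route: DC → C2 → F3 → A4 → M3 → E6 → R7 → DC (or its reverse).

Minimum total distance: 44 km.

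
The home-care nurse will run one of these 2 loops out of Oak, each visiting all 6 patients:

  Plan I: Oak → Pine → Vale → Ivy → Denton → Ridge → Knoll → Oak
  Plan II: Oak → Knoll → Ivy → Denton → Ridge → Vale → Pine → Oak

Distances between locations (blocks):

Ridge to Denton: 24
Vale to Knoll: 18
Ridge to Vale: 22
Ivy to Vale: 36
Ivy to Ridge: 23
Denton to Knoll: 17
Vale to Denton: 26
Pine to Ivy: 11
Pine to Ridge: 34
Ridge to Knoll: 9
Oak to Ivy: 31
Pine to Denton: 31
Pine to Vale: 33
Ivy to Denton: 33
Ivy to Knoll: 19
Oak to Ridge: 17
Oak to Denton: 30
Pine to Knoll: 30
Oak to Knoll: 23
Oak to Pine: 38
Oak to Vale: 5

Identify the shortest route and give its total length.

Plan I: 38 + 33 + 36 + 33 + 24 + 9 + 23 = 196
Plan II: 23 + 19 + 33 + 24 + 22 + 33 + 38 = 192

192 blocks — Plan II is the shortest.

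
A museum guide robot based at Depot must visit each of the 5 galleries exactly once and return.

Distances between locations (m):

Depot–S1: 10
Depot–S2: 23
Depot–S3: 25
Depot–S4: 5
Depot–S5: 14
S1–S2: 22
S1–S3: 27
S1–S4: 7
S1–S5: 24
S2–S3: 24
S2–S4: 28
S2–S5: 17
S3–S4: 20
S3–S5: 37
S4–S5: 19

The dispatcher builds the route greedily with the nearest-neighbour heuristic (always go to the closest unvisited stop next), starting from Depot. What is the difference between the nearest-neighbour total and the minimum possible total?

Depot: S4=5, S1=10, S5=14, S2=23, S3=25 ⇒ S4
S4: S1=7, S5=19, S3=20, S2=28 ⇒ S1
S1: S2=22, S5=24, S3=27 ⇒ S2
S2: S5=17, S3=24 ⇒ S5
S5: S3=37 ⇒ S3
NN route Depot → S4 → S1 → S2 → S5 → S3 → Depot costs 113.
Optimal: Depot → S1 → S4 → S3 → S2 → S5 → Depot costs 92 (by enumerating all 60 distinct tours).
Excess = 113 − 92 = 21.

The nearest-neighbour route is 21 m longer than optimal.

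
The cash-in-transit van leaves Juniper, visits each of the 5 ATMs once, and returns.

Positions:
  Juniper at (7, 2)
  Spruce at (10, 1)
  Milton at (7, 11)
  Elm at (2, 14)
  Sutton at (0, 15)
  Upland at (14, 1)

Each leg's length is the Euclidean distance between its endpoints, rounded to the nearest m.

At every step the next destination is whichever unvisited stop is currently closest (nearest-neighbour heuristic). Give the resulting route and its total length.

42 m along Juniper → Spruce → Upland → Milton → Elm → Sutton → Juniper.

At Juniper the remaining stops are Spruce 3, Upland 7, Milton 9, Elm 13, Sutton 15; go to Spruce.
At Spruce the remaining stops are Upland 4, Milton 10, Elm 15, Sutton 17; go to Upland.
At Upland the remaining stops are Milton 12, Elm 18, Sutton 20; go to Milton.
At Milton the remaining stops are Elm 6, Sutton 8; go to Elm.
At Elm the remaining stops are Sutton 2; go to Sutton.
Return Sutton→Juniper: 15.
Total = 3 + 4 + 12 + 6 + 2 + 15 = 42.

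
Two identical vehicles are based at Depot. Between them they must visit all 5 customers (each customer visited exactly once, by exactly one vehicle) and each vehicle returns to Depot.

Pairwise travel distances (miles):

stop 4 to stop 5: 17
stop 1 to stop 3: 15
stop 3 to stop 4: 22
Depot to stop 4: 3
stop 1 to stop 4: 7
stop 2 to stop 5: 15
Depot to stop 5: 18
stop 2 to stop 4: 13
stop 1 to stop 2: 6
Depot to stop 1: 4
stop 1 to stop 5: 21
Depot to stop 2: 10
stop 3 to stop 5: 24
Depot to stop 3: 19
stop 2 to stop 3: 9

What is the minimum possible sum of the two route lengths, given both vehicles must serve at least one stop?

67 miles — the smallest possible combined total.

Try each way of splitting the stops between the two vehicles (each non-empty) and, for each split, find the best tour for each vehicle:
  {stop 1} + {stop 2, stop 3, stop 4, stop 5}: 8 + 63 = 71
  {stop 2} + {stop 1, stop 3, stop 4, stop 5}: 20 + 63 = 83
  {stop 1, stop 2} + {stop 3, stop 4, stop 5}: 20 + 63 = 83
  {stop 3} + {stop 1, stop 2, stop 4, stop 5}: 38 + 45 = 83
  {stop 1, stop 3} + {stop 2, stop 4, stop 5}: 38 + 45 = 83
  {stop 2, stop 3} + {stop 1, stop 4, stop 5}: 38 + 45 = 83
  … (15 splits in total)
  {stop 4} + {stop 1, stop 2, stop 3, stop 5}: 6 + 61 = 67  ← best
Best: vehicle 1 Depot → stop 4 → Depot = 6; vehicle 2 Depot → stop 1 → stop 2 → stop 3 → stop 5 → Depot = 61; combined 67.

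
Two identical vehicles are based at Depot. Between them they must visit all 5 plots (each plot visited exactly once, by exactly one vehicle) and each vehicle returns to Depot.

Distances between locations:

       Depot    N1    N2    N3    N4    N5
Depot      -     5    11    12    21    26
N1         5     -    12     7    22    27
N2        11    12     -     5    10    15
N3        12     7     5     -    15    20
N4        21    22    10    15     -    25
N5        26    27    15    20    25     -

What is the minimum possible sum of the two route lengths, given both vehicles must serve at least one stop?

Minimum combined distance: 88.

Try each way of splitting the stops between the two vehicles (each non-empty) and, for each split, find the best tour for each vehicle:
  {N1} + {N2, N3, N4, N5}: 10 + 78 = 88
  {N2} + {N1, N3, N4, N5}: 22 + 78 = 100
  {N1, N2} + {N3, N4, N5}: 28 + 78 = 106
  {N3} + {N1, N2, N4, N5}: 24 + 78 = 102
  {N1, N3} + {N2, N4, N5}: 24 + 72 = 96
  {N2, N3} + {N1, N4, N5}: 28 + 78 = 106
  … (15 splits in total)
Best: vehicle 1 Depot → N1 → Depot = 10; vehicle 2 Depot → N2 → N4 → N5 → N3 → Depot = 78; combined 88.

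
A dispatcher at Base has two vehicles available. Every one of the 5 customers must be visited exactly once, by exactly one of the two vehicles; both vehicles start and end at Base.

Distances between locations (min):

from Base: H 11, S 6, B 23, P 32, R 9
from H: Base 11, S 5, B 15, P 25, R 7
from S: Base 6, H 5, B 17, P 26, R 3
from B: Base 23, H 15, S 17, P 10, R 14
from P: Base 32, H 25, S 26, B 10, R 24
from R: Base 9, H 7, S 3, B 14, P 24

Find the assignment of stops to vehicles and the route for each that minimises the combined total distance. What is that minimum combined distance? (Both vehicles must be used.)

81 min — the smallest possible combined total.

There are 2^4 − 1 = 15 ways to divide the 5 stops into two non-empty groups. For each, the best each vehicle can do is its own shortest tour through its group:
  {H} + {S, B, P, R}: 22 + 65 = 87
  {S} + {H, B, P, R}: 12 + 69 = 81
  {H, S} + {B, P, R}: 22 + 65 = 87
  {B} + {H, S, P, R}: 46 + 69 = 115
  {H, B} + {S, P, R}: 49 + 65 = 114
  {S, B} + {H, P, R}: 46 + 69 = 115
  … (15 splits in total)
Best: vehicle 1 Base → S → Base = 12; vehicle 2 Base → H → B → P → R → Base = 69; combined 81.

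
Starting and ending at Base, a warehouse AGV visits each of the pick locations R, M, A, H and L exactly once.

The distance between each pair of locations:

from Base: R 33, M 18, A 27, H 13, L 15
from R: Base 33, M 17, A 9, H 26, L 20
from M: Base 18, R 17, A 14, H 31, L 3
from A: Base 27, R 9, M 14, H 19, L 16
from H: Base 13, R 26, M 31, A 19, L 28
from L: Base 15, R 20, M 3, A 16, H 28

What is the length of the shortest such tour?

Base - R - M - A - H - L - Base: 33+17+14+19+28+15 = 126
Base - R - M - A - L - H - Base: 33+17+14+16+28+13 = 121
Base - R - M - H - A - L - Base: 33+17+31+19+16+15 = 131
Base - R - M - H - L - A - Base: 33+17+31+28+16+27 = 152
Base - R - M - L - A - H - Base: 33+17+3+16+19+13 = 101
Base - R - M - L - H - A - Base: 33+17+3+28+19+27 = 127
Base - R - A - M - H - L - Base: 33+9+14+31+28+15 = 130
Base - R - A - M - L - H - Base: 33+9+14+3+28+13 = 100
Base - R - A - H - M - L - Base: 33+9+19+31+3+15 = 110
Base - R - A - H - L - M - Base: 33+9+19+28+3+18 = 110
Base - R - A - L - M - H - Base: 33+9+16+3+31+13 = 105
Base - R - A - L - H - M - Base: 33+9+16+28+31+18 = 135
Base - R - H - M - A - L - Base: 33+26+31+14+16+15 = 135
Base - R - H - M - L - A - Base: 33+26+31+3+16+27 = 136
… (46 more)
Base - H - A - R - M - L - Base: 13+19+9+17+3+15 = 76  ← best
The minimum is 76.
One optimal route: Base → H → A → R → M → L → Base (or its reverse).

76 — the shortest possible round trip.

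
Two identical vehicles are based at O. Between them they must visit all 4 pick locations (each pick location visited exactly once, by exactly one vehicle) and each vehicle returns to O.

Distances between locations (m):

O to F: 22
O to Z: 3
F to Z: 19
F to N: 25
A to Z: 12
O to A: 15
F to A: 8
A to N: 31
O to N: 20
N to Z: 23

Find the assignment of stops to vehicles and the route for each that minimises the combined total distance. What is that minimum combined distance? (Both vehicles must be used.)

74 m — the smallest possible combined total.

There are 2^3 − 1 = 7 ways to divide the 4 stops into two non-empty groups. For each, the best each vehicle can do is its own shortest tour through its group:
  {F} + {A, N, Z}: 44 + 66 = 110
  {A} + {F, N, Z}: 30 + 67 = 97
  {F, A} + {N, Z}: 45 + 46 = 91
  {N} + {F, A, Z}: 40 + 45 = 85
  {F, N} + {A, Z}: 67 + 30 = 97
  {A, N} + {F, Z}: 66 + 44 = 110
  … (7 splits in total)
  {F, A, N} + {Z}: 68 + 6 = 74  ← best
Best: vehicle 1 O → A → F → N → O = 68; vehicle 2 O → Z → O = 6; combined 74.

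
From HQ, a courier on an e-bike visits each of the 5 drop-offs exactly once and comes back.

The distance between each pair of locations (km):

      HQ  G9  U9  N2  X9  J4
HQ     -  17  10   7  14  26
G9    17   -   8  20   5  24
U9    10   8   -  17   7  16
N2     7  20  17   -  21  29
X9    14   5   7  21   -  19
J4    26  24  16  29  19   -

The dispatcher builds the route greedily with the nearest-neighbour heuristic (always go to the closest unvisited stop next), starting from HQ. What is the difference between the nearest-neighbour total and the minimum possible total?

The nearest-neighbour route is 9 km longer than optimal.

From HQ: N2=7, U9=10, X9=14, G9=17, J4=26 → choose N2 (7).
From N2: U9=17, G9=20, X9=21, J4=29 → choose U9 (17).
From U9: X9=7, G9=8, J4=16 → choose X9 (7).
From X9: G9=5, J4=19 → choose G9 (5).
From G9: J4=24 → choose J4 (24).
NN route HQ → N2 → U9 → X9 → G9 → J4 → HQ costs 86.
Optimal: HQ → U9 → J4 → X9 → G9 → N2 → HQ costs 77 (by enumerating all 60 distinct tours).
Excess = 86 − 77 = 9.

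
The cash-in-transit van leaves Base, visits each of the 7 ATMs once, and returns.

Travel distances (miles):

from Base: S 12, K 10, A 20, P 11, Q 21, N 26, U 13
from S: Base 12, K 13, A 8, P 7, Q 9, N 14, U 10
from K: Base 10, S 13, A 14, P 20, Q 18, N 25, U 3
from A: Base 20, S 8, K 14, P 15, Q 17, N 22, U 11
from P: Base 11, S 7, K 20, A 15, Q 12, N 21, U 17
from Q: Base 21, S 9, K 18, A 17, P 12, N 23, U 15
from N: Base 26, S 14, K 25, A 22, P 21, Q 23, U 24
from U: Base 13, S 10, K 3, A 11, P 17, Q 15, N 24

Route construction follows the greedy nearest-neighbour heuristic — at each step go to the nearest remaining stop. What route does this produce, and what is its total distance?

Nearest-neighbour total = 107 miles; route Base → K → U → S → P → Q → A → N → Base.

At Base the remaining stops are K 10, P 11, S 12, U 13, A 20, Q 21, N 26; go to K.
At K the remaining stops are U 3, S 13, A 14, Q 18, P 20, N 25; go to U.
At U the remaining stops are S 10, A 11, Q 15, P 17, N 24; go to S.
At S the remaining stops are P 7, A 8, Q 9, N 14; go to P.
At P the remaining stops are Q 12, A 15, N 21; go to Q.
At Q the remaining stops are A 17, N 23; go to A.
At A the remaining stops are N 22; go to N.
Return N→Base: 26.
Total = 10 + 3 + 10 + 7 + 12 + 17 + 22 + 26 = 107.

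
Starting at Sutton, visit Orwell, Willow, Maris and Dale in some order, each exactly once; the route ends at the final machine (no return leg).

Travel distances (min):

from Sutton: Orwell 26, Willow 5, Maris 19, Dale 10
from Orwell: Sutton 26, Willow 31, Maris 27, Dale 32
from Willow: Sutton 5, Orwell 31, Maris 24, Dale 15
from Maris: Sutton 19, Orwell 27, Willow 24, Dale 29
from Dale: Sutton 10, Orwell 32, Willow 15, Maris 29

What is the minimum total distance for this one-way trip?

Minimum one-way distance = 76 min.

There are 4! = 24 possible orderings.
Sutton→Orwell→Willow→Maris→Dale: 26+31+24+29 = 110
Sutton→Orwell→Willow→Dale→Maris: 26+31+15+29 = 101
Sutton→Orwell→Maris→Willow→Dale: 26+27+24+15 = 92
Sutton→Orwell→Maris→Dale→Willow: 26+27+29+15 = 97
Sutton→Orwell→Dale→Willow→Maris: 26+32+15+24 = 97
Sutton→Orwell→Dale→Maris→Willow: 26+32+29+24 = 111
Sutton→Willow→Orwell→Maris→Dale: 5+31+27+29 = 92
Sutton→Willow→Orwell→Dale→Maris: 5+31+32+29 = 97
Sutton→Willow→Maris→Orwell→Dale: 5+24+27+32 = 88
Sutton→Willow→Maris→Dale→Orwell: 5+24+29+32 = 90
Sutton→Willow→Dale→Orwell→Maris: 5+15+32+27 = 79
Sutton→Willow→Dale→Maris→Orwell: 5+15+29+27 = 76
Sutton→Maris→Orwell→Willow→Dale: 19+27+31+15 = 92
Sutton→Maris→Orwell→Dale→Willow: 19+27+32+15 = 93
… (10 more)
The minimum is 76.
One shortest path: Sutton → Willow → Dale → Maris → Orwell.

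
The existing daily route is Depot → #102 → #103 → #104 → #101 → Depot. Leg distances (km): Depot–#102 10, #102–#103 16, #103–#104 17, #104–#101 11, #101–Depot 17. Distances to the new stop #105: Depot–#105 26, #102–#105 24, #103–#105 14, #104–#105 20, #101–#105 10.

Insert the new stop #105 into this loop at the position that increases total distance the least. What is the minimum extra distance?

Minimum extra distance: 17 km, inserting #105 between #103 and #104.

Insertion cost between consecutive stops i–j is d(i,#105) + d(#105,j) − d(i,j):
  between Depot and #102: 26 + 24 − 10 = 40
  between #102 and #103: 24 + 14 − 16 = 22
  between #103 and #104: 14 + 20 − 17 = 17
  between #104 and #101: 20 + 10 − 11 = 19
  between #101 and Depot: 10 + 26 − 17 = 19
Cheapest insertion is between #103 and #104, adding 17.
New total = 71 + 17 = 88.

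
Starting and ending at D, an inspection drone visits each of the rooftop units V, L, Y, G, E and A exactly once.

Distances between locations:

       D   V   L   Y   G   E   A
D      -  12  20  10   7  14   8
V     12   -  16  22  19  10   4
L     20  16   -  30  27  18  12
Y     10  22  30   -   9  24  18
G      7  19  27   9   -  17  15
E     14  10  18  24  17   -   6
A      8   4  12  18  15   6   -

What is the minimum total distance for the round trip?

Minimum total distance: 82.

With 6 stops there are 6!/2 = 360 distinct round trips (a route and its reverse cost the same).
D-V-L-Y-G-E-A-D: 12+16+30+9+17+6+8 = 98
D-V-L-Y-G-A-E-D: 12+16+30+9+15+6+14 = 102
D-V-L-Y-E-G-A-D: 12+16+30+24+17+15+8 = 122
D-V-L-Y-E-A-G-D: 12+16+30+24+6+15+7 = 110
D-V-L-Y-A-G-E-D: 12+16+30+18+15+17+14 = 122
D-V-L-Y-A-E-G-D: 12+16+30+18+6+17+7 = 106
D-V-L-G-Y-E-A-D: 12+16+27+9+24+6+8 = 102
D-V-L-G-Y-A-E-D: 12+16+27+9+18+6+14 = 102
… (352 more)
D-V-L-A-E-G-Y-D: 12+16+12+6+17+9+10 = 82  ← best
The minimum is 82.
One optimal route: D → V → L → A → E → G → Y → D (or its reverse).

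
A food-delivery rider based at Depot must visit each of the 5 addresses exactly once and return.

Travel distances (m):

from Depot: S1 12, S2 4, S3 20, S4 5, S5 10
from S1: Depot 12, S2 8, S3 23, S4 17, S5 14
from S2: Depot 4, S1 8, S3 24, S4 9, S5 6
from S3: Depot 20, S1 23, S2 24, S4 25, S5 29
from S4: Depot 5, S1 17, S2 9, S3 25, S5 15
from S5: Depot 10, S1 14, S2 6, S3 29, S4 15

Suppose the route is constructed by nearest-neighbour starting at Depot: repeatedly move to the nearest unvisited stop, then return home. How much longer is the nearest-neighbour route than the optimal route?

From Depot: S2=4, S4=5, S5=10, S1=12, S3=20 → choose S2 (4).
From S2: S5=6, S1=8, S4=9, S3=24 → choose S5 (6).
From S5: S1=14, S4=15, S3=29 → choose S1 (14).
From S1: S4=17, S3=23 → choose S4 (17).
From S4: S3=25 → choose S3 (25).
NN route Depot → S2 → S5 → S1 → S4 → S3 → Depot costs 86.
Optimal: Depot → S2 → S5 → S1 → S3 → S4 → Depot costs 77 (by enumerating all 60 distinct tours).
Excess = 86 − 77 = 9.

Excess over optimum: 9 m.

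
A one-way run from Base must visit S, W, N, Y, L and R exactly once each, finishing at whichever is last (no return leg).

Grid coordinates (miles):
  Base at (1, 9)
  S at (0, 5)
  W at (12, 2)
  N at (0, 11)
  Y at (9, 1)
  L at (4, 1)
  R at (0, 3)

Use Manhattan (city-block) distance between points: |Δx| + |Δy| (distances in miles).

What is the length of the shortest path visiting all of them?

There are 6! = 720 possible orderings.
Base→S→W→N→Y→L→R: 5+15+21+19+5+6 = 71
Base→S→W→N→Y→R→L: 5+15+21+19+11+6 = 77
Base→S→W→N→L→Y→R: 5+15+21+14+5+11 = 71
Base→S→W→N→L→R→Y: 5+15+21+14+6+11 = 72
Base→S→W→N→R→Y→L: 5+15+21+8+11+5 = 65
Base→S→W→N→R→L→Y: 5+15+21+8+6+5 = 60
Base→S→W→Y→N→L→R: 5+15+4+19+14+6 = 63
Base→S→W→Y→N→R→L: 5+15+4+19+8+6 = 57
… (712 more)
Base→N→S→R→L→Y→W: 3+6+2+6+5+4 = 26  ← best
The minimum is 26.
One shortest path: Base → N → S → R → L → Y → W.

26 miles — the minimum one-way total.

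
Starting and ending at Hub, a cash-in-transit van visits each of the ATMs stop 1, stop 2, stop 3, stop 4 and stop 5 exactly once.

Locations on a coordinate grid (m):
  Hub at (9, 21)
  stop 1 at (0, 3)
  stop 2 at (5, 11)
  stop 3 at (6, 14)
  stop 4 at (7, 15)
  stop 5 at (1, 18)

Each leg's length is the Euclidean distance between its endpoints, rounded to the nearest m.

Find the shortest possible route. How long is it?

Minimum total distance: 43 m.

There are 60 distinct closed tours to check (reversals are equivalent).
Hub → stop 1 → stop 2 → stop 3 → stop 4 → stop 5 → Hub: 20+9+3+1+7+9 = 49
Hub → stop 1 → stop 2 → stop 3 → stop 5 → stop 4 → Hub: 20+9+3+6+7+6 = 51
Hub → stop 1 → stop 2 → stop 4 → stop 3 → stop 5 → Hub: 20+9+4+1+6+9 = 49
Hub → stop 1 → stop 2 → stop 4 → stop 5 → stop 3 → Hub: 20+9+4+7+6+8 = 54
Hub → stop 1 → stop 2 → stop 5 → stop 3 → stop 4 → Hub: 20+9+8+6+1+6 = 50
Hub → stop 1 → stop 2 → stop 5 → stop 4 → stop 3 → Hub: 20+9+8+7+1+8 = 53
Hub → stop 1 → stop 3 → stop 2 → stop 4 → stop 5 → Hub: 20+13+3+4+7+9 = 56
Hub → stop 1 → stop 3 → stop 2 → stop 5 → stop 4 → Hub: 20+13+3+8+7+6 = 57
Hub → stop 1 → stop 3 → stop 4 → stop 2 → stop 5 → Hub: 20+13+1+4+8+9 = 55
Hub → stop 1 → stop 3 → stop 4 → stop 5 → stop 2 → Hub: 20+13+1+7+8+11 = 60
Hub → stop 1 → stop 3 → stop 5 → stop 2 → stop 4 → Hub: 20+13+6+8+4+6 = 57
Hub → stop 1 → stop 3 → stop 5 → stop 4 → stop 2 → Hub: 20+13+6+7+4+11 = 61
Hub → stop 1 → stop 4 → stop 2 → stop 3 → stop 5 → Hub: 20+14+4+3+6+9 = 56
Hub → stop 1 → stop 4 → stop 2 → stop 5 → stop 3 → Hub: 20+14+4+8+6+8 = 60
… (46 more)
Hub → stop 4 → stop 3 → stop 2 → stop 1 → stop 5 → Hub: 6+1+3+9+15+9 = 43  ← best
The minimum is 43.
One optimal route: Hub → stop 4 → stop 3 → stop 2 → stop 1 → stop 5 → Hub (or its reverse).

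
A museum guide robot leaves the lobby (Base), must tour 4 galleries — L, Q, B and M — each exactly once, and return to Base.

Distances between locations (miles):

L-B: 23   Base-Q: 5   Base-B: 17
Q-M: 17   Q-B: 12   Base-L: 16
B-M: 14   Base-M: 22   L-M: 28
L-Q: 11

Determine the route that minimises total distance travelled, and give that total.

Minimum total distance: 75 miles.

Base - L - Q - B - M - Base: 16+11+12+14+22 = 75
Base - L - Q - M - B - Base: 16+11+17+14+17 = 75
Base - L - B - Q - M - Base: 16+23+12+17+22 = 90
Base - L - B - M - Q - Base: 16+23+14+17+5 = 75
Base - L - M - Q - B - Base: 16+28+17+12+17 = 90
Base - L - M - B - Q - Base: 16+28+14+12+5 = 75
Base - Q - L - B - M - Base: 5+11+23+14+22 = 75
Base - Q - L - M - B - Base: 5+11+28+14+17 = 75
Base - Q - B - L - M - Base: 5+12+23+28+22 = 90
Base - Q - M - L - B - Base: 5+17+28+23+17 = 90
Base - B - L - Q - M - Base: 17+23+11+17+22 = 90
Base - B - Q - L - M - Base: 17+12+11+28+22 = 90
The minimum is 75.
One optimal route: Base → L → Q → B → M → Base (or its reverse).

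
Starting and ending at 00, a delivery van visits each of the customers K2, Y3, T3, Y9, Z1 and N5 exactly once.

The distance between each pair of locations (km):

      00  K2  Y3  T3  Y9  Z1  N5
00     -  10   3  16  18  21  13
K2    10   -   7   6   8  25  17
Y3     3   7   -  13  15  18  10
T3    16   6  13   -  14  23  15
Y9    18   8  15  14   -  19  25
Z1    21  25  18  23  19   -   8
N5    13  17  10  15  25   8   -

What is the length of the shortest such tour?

Shortest round trip = 70 km.

There are 360 distinct closed tours to check (reversals are equivalent).
00→K2→Y3→T3→Y9→Z1→N5→00: 10+7+13+14+19+8+13 = 84
00→K2→Y3→T3→Y9→N5→Z1→00: 10+7+13+14+25+8+21 = 98
00→K2→Y3→T3→Z1→Y9→N5→00: 10+7+13+23+19+25+13 = 110
00→K2→Y3→T3→Z1→N5→Y9→00: 10+7+13+23+8+25+18 = 104
00→K2→Y3→T3→N5→Y9→Z1→00: 10+7+13+15+25+19+21 = 110
00→K2→Y3→T3→N5→Z1→Y9→00: 10+7+13+15+8+19+18 = 90
00→K2→Y3→Y9→T3→Z1→N5→00: 10+7+15+14+23+8+13 = 90
00→K2→Y3→Y9→T3→N5→Z1→00: 10+7+15+14+15+8+21 = 90
… (352 more)
00→K2→T3→Y9→Z1→N5→Y3→00: 10+6+14+19+8+10+3 = 70  ← best
The minimum is 70.
One optimal route: 00 → K2 → T3 → Y9 → Z1 → N5 → Y3 → 00 (or its reverse).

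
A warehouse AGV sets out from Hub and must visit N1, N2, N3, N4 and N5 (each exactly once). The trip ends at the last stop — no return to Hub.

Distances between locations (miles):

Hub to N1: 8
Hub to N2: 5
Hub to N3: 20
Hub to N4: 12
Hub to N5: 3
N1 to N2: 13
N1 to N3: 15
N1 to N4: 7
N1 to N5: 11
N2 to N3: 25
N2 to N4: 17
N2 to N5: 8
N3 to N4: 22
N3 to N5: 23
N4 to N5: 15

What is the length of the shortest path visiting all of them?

50 miles — the minimum one-way total.

There are 5! = 120 possible orderings.
Hub → N1 → N2 → N3 → N4 → N5: 8+13+25+22+15 = 83
Hub → N1 → N2 → N3 → N5 → N4: 8+13+25+23+15 = 84
Hub → N1 → N2 → N4 → N3 → N5: 8+13+17+22+23 = 83
Hub → N1 → N2 → N4 → N5 → N3: 8+13+17+15+23 = 76
Hub → N1 → N2 → N5 → N3 → N4: 8+13+8+23+22 = 74
Hub → N1 → N2 → N5 → N4 → N3: 8+13+8+15+22 = 66
Hub → N1 → N3 → N2 → N4 → N5: 8+15+25+17+15 = 80
Hub → N1 → N3 → N2 → N5 → N4: 8+15+25+8+15 = 71
Hub → N1 → N3 → N4 → N2 → N5: 8+15+22+17+8 = 70
Hub → N1 → N3 → N4 → N5 → N2: 8+15+22+15+8 = 68
Hub → N1 → N3 → N5 → N2 → N4: 8+15+23+8+17 = 71
Hub → N1 → N3 → N5 → N4 → N2: 8+15+23+15+17 = 78
Hub → N1 → N4 → N2 → N3 → N5: 8+7+17+25+23 = 80
Hub → N1 → N4 → N2 → N5 → N3: 8+7+17+8+23 = 63
… (106 more)
Hub → N2 → N5 → N4 → N1 → N3: 5+8+15+7+15 = 50  ← best
The minimum is 50.
One shortest path: Hub → N2 → N5 → N4 → N1 → N3.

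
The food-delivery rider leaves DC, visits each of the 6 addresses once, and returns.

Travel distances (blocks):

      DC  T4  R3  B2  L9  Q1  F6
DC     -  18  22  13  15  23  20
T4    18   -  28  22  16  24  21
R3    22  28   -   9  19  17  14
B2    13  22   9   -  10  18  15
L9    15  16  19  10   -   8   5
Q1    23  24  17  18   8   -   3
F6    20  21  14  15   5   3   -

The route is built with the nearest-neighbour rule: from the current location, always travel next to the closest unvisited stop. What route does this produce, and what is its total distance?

At DC the remaining stops are B2 13, L9 15, T4 18, F6 20, R3 22, Q1 23; go to B2.
At B2 the remaining stops are R3 9, L9 10, F6 15, Q1 18, T4 22; go to R3.
At R3 the remaining stops are F6 14, Q1 17, L9 19, T4 28; go to F6.
At F6 the remaining stops are Q1 3, L9 5, T4 21; go to Q1.
At Q1 the remaining stops are L9 8, T4 24; go to L9.
At L9 the remaining stops are T4 16; go to T4.
Return T4→DC: 18.
Total = 13 + 9 + 14 + 3 + 8 + 16 + 18 = 81.

Nearest-neighbour total = 81 blocks; route DC → B2 → R3 → F6 → Q1 → L9 → T4 → DC.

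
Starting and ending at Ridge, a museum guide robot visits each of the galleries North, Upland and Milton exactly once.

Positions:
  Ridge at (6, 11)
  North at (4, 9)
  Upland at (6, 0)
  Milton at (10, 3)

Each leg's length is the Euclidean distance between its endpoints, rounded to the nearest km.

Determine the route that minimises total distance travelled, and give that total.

There are 3 distinct closed tours to check (reversals are equivalent).
Ridge-North-Upland-Milton-Ridge: 3+9+5+9 = 26
Ridge-North-Milton-Upland-Ridge: 3+8+5+11 = 27
Ridge-Upland-North-Milton-Ridge: 11+9+8+9 = 37
The minimum is 26.
One optimal route: Ridge → North → Upland → Milton → Ridge (or its reverse).

Minimum total distance: 26 km.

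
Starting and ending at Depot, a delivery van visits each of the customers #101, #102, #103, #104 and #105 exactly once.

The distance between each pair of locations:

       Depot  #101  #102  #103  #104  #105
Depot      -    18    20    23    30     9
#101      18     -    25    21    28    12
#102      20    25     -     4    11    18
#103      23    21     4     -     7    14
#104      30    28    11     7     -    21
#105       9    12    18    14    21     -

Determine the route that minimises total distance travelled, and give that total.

Minimum total distance: 80.

There are 60 distinct closed tours to check (reversals are equivalent).
Depot → #101 → #102 → #103 → #104 → #105 → Depot: 18+25+4+7+21+9 = 84
Depot → #101 → #102 → #103 → #105 → #104 → Depot: 18+25+4+14+21+30 = 112
Depot → #101 → #102 → #104 → #103 → #105 → Depot: 18+25+11+7+14+9 = 84
Depot → #101 → #102 → #104 → #105 → #103 → Depot: 18+25+11+21+14+23 = 112
Depot → #101 → #102 → #105 → #103 → #104 → Depot: 18+25+18+14+7+30 = 112
Depot → #101 → #102 → #105 → #104 → #103 → Depot: 18+25+18+21+7+23 = 112
Depot → #101 → #103 → #102 → #104 → #105 → Depot: 18+21+4+11+21+9 = 84
Depot → #101 → #103 → #102 → #105 → #104 → Depot: 18+21+4+18+21+30 = 112
Depot → #101 → #103 → #104 → #102 → #105 → Depot: 18+21+7+11+18+9 = 84
Depot → #101 → #103 → #104 → #105 → #102 → Depot: 18+21+7+21+18+20 = 105
Depot → #101 → #103 → #105 → #102 → #104 → Depot: 18+21+14+18+11+30 = 112
Depot → #101 → #103 → #105 → #104 → #102 → Depot: 18+21+14+21+11+20 = 105
Depot → #101 → #104 → #102 → #103 → #105 → Depot: 18+28+11+4+14+9 = 84
Depot → #101 → #104 → #102 → #105 → #103 → Depot: 18+28+11+18+14+23 = 112
… (46 more)
Depot → #102 → #103 → #104 → #101 → #105 → Depot: 20+4+7+28+12+9 = 80  ← best
The minimum is 80.
One optimal route: Depot → #102 → #103 → #104 → #101 → #105 → Depot (or its reverse).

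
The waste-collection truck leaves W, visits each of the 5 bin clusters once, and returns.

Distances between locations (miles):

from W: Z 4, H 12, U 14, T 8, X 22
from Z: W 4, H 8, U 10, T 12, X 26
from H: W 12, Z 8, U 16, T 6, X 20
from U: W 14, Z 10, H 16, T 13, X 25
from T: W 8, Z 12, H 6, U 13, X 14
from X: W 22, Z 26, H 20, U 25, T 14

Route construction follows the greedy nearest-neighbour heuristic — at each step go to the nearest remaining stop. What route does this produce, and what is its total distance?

From W: distances to unvisited — Z=4, T=8, H=12, U=14, X=22. Nearest is Z (4).
From Z: distances to unvisited — H=8, U=10, T=12, X=26. Nearest is H (8).
From H: distances to unvisited — T=6, U=16, X=20. Nearest is T (6).
From T: distances to unvisited — U=13, X=14. Nearest is U (13).
From U: distances to unvisited — X=25. Nearest is X (25).
Return X→W: 22.
Total = 4 + 8 + 6 + 13 + 25 + 22 = 78.

Nearest-neighbour total = 78 miles; route W → Z → H → T → U → X → W.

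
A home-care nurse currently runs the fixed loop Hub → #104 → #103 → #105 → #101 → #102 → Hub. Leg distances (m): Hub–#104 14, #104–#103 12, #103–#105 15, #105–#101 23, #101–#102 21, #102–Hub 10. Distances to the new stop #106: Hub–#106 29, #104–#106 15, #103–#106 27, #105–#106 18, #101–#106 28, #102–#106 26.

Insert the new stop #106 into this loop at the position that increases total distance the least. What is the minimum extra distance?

Insertion cost between consecutive stops i–j is d(i,#106) + d(#106,j) − d(i,j):
  between Hub and #104: 29 + 15 − 14 = 30
  between #104 and #103: 15 + 27 − 12 = 30
  between #103 and #105: 27 + 18 − 15 = 30
  between #105 and #101: 18 + 28 − 23 = 23
  between #101 and #102: 28 + 26 − 21 = 33
  between #102 and Hub: 26 + 29 − 10 = 45
Cheapest insertion is between #105 and #101, adding 23.
New total = 95 + 23 = 118.

+23 m — insert #106 between #105 and #101.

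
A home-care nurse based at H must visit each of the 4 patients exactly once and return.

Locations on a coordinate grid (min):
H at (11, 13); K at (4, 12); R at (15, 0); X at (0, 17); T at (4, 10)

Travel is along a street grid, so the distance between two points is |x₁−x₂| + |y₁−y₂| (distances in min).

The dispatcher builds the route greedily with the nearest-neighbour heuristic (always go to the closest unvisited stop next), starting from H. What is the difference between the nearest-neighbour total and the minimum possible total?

H: K=8, T=10, X=15, R=17 ⇒ K
K: T=2, X=9, R=23 ⇒ T
T: X=11, R=21 ⇒ X
X: R=32 ⇒ R
NN route H → K → T → X → R → H costs 70.
Optimal: H → R → T → K → X → H costs 64 (by enumerating all 12 distinct tours).
Excess = 70 − 64 = 6.

Excess over optimum: 6 min.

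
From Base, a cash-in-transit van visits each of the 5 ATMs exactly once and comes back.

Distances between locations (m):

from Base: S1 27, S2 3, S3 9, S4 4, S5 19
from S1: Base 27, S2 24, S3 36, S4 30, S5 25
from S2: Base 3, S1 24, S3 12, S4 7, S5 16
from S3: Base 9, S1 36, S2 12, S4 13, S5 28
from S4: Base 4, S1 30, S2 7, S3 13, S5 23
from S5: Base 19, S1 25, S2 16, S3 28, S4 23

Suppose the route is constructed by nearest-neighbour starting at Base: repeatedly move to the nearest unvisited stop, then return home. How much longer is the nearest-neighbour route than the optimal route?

Base: S2=3, S4=4, S3=9, S5=19, S1=27 ⇒ S2
S2: S4=7, S3=12, S5=16, S1=24 ⇒ S4
S4: S3=13, S5=23, S1=30 ⇒ S3
S3: S5=28, S1=36 ⇒ S5
S5: S1=25 ⇒ S1
NN route Base → S2 → S4 → S3 → S5 → S1 → Base costs 103.
Optimal: Base → S2 → S5 → S1 → S4 → S3 → Base costs 96 (by enumerating all 60 distinct tours).
Excess = 103 − 96 = 7.

Excess over optimum: 7 m.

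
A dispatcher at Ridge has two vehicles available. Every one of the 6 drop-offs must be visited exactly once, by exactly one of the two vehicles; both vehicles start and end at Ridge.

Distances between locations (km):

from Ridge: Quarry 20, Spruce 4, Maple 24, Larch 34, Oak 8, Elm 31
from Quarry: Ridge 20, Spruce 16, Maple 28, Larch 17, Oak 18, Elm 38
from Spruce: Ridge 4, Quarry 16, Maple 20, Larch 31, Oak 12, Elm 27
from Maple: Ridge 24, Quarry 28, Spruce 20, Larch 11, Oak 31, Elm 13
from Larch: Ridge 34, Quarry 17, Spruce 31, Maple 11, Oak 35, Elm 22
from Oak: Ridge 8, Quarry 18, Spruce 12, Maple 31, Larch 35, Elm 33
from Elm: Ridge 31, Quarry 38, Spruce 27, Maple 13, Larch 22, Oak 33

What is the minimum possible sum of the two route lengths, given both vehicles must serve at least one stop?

106 km — the smallest possible combined total.

There are 2^5 − 1 = 31 ways to divide the 6 stops into two non-empty groups. For each, the best each vehicle can do is its own shortest tour through its group:
  {Quarry} + {Spruce, Maple, Larch, Oak, Elm}: 40 + 98 = 138
  {Spruce} + {Quarry, Maple, Larch, Oak, Elm}: 8 + 98 = 106
  {Quarry, Spruce} + {Maple, Larch, Oak, Elm}: 40 + 98 = 138
  {Maple} + {Quarry, Spruce, Larch, Oak, Elm}: 48 + 96 = 144
  {Quarry, Maple} + {Spruce, Larch, Oak, Elm}: 72 + 96 = 168
  {Spruce, Maple} + {Quarry, Larch, Oak, Elm}: 48 + 96 = 144
  … (31 splits in total)
Best: vehicle 1 Ridge → Spruce → Ridge = 8; vehicle 2 Ridge → Oak → Quarry → Larch → Maple → Elm → Ridge = 98; combined 106.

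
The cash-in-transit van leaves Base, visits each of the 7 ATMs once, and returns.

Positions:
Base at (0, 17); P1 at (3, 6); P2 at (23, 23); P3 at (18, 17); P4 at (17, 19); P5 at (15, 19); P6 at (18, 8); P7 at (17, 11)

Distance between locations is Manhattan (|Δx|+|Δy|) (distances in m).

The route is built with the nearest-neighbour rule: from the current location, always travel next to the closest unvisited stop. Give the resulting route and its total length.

From Base: distances to unvisited — P1=14, P5=17, P3=18, P4=19, P7=23, P6=27, P2=29. Nearest is P1 (14).
From P1: distances to unvisited — P6=17, P7=19, P5=25, P3=26, P4=27, P2=37. Nearest is P6 (17).
From P6: distances to unvisited — P7=4, P3=9, P4=12, P5=14, P2=20. Nearest is P7 (4).
From P7: distances to unvisited — P3=7, P4=8, P5=10, P2=18. Nearest is P3 (7).
From P3: distances to unvisited — P4=3, P5=5, P2=11. Nearest is P4 (3).
From P4: distances to unvisited — P5=2, P2=10. Nearest is P5 (2).
From P5: distances to unvisited — P2=12. Nearest is P2 (12).
Return P2→Base: 29.
Total = 14 + 17 + 4 + 7 + 3 + 2 + 12 + 29 = 88.

Nearest-neighbour total = 88 m; route Base → P1 → P6 → P7 → P3 → P4 → P5 → P2 → Base.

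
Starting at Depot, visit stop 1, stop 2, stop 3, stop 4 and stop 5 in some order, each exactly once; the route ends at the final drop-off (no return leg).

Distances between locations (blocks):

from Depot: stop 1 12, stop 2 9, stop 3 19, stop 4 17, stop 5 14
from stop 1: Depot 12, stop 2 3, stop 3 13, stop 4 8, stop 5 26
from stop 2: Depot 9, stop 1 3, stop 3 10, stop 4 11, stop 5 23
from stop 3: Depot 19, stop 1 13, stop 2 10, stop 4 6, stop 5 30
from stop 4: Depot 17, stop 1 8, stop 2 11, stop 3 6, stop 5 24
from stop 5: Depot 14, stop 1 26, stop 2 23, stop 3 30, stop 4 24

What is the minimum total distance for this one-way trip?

54 blocks — the minimum one-way total.

There are 5! = 120 possible orderings.
Depot→stop 1→stop 2→stop 3→stop 4→stop 5: 12+3+10+6+24 = 55
Depot→stop 1→stop 2→stop 3→stop 5→stop 4: 12+3+10+30+24 = 79
Depot→stop 1→stop 2→stop 4→stop 3→stop 5: 12+3+11+6+30 = 62
Depot→stop 1→stop 2→stop 4→stop 5→stop 3: 12+3+11+24+30 = 80
Depot→stop 1→stop 2→stop 5→stop 3→stop 4: 12+3+23+30+6 = 74
Depot→stop 1→stop 2→stop 5→stop 4→stop 3: 12+3+23+24+6 = 68
Depot→stop 1→stop 3→stop 2→stop 4→stop 5: 12+13+10+11+24 = 70
Depot→stop 1→stop 3→stop 2→stop 5→stop 4: 12+13+10+23+24 = 82
Depot→stop 1→stop 3→stop 4→stop 2→stop 5: 12+13+6+11+23 = 65
Depot→stop 1→stop 3→stop 4→stop 5→stop 2: 12+13+6+24+23 = 78
Depot→stop 1→stop 3→stop 5→stop 2→stop 4: 12+13+30+23+11 = 89
Depot→stop 1→stop 3→stop 5→stop 4→stop 2: 12+13+30+24+11 = 90
Depot→stop 1→stop 4→stop 2→stop 3→stop 5: 12+8+11+10+30 = 71
Depot→stop 1→stop 4→stop 2→stop 5→stop 3: 12+8+11+23+30 = 84
… (106 more)
Depot→stop 5→stop 2→stop 1→stop 4→stop 3: 14+23+3+8+6 = 54  ← best
The minimum is 54.
One shortest path: Depot → stop 5 → stop 2 → stop 1 → stop 4 → stop 3.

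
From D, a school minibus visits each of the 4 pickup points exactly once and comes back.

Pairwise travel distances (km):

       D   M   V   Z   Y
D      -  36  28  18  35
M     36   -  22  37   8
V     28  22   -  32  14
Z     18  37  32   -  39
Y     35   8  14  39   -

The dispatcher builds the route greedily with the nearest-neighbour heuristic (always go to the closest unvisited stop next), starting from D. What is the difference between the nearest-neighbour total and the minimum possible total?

D: Z=18, V=28, Y=35, M=36 ⇒ Z
Z: V=32, M=37, Y=39 ⇒ V
V: Y=14, M=22 ⇒ Y
Y: M=8 ⇒ M
NN route D → Z → V → Y → M → D costs 108.
Optimal: D → V → Y → M → Z → D costs 105 (by enumerating all 12 distinct tours).
Excess = 108 − 105 = 3.

Excess over optimum: 3 km.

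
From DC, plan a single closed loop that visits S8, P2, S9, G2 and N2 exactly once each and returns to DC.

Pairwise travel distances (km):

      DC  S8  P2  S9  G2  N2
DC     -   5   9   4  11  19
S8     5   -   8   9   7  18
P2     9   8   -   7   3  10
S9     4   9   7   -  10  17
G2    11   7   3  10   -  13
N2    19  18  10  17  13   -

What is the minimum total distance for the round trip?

46 km — the shortest possible round trip.

There are 60 distinct closed tours to check (reversals are equivalent).
DC→S8→P2→S9→G2→N2→DC: 5+8+7+10+13+19 = 62
DC→S8→P2→S9→N2→G2→DC: 5+8+7+17+13+11 = 61
DC→S8→P2→G2→S9→N2→DC: 5+8+3+10+17+19 = 62
DC→S8→P2→G2→N2→S9→DC: 5+8+3+13+17+4 = 50
DC→S8→P2→N2→S9→G2→DC: 5+8+10+17+10+11 = 61
DC→S8→P2→N2→G2→S9→DC: 5+8+10+13+10+4 = 50
DC→S8→S9→P2→G2→N2→DC: 5+9+7+3+13+19 = 56
DC→S8→S9→P2→N2→G2→DC: 5+9+7+10+13+11 = 55
DC→S8→S9→G2→P2→N2→DC: 5+9+10+3+10+19 = 56
DC→S8→S9→G2→N2→P2→DC: 5+9+10+13+10+9 = 56
DC→S8→S9→N2→P2→G2→DC: 5+9+17+10+3+11 = 55
DC→S8→S9→N2→G2→P2→DC: 5+9+17+13+3+9 = 56
DC→S8→G2→P2→S9→N2→DC: 5+7+3+7+17+19 = 58
DC→S8→G2→P2→N2→S9→DC: 5+7+3+10+17+4 = 46
… (46 more)
The minimum is 46.
One optimal route: DC → S8 → G2 → P2 → N2 → S9 → DC (or its reverse).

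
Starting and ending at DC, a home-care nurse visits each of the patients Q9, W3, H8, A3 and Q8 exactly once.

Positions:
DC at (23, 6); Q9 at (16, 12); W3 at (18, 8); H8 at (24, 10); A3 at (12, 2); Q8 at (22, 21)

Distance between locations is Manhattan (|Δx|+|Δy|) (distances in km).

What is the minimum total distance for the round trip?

66 km — the shortest possible round trip.

With 5 stops there are 5!/2 = 60 distinct round trips (a route and its reverse cost the same).
DC → Q9 → W3 → H8 → A3 → Q8 → DC: 13+6+8+20+29+16 = 92
DC → Q9 → W3 → H8 → Q8 → A3 → DC: 13+6+8+13+29+15 = 84
DC → Q9 → W3 → A3 → H8 → Q8 → DC: 13+6+12+20+13+16 = 80
DC → Q9 → W3 → A3 → Q8 → H8 → DC: 13+6+12+29+13+5 = 78
DC → Q9 → W3 → Q8 → H8 → A3 → DC: 13+6+17+13+20+15 = 84
DC → Q9 → W3 → Q8 → A3 → H8 → DC: 13+6+17+29+20+5 = 90
DC → Q9 → H8 → W3 → A3 → Q8 → DC: 13+10+8+12+29+16 = 88
DC → Q9 → H8 → W3 → Q8 → A3 → DC: 13+10+8+17+29+15 = 92
DC → Q9 → H8 → A3 → W3 → Q8 → DC: 13+10+20+12+17+16 = 88
DC → Q9 → H8 → A3 → Q8 → W3 → DC: 13+10+20+29+17+7 = 96
DC → Q9 → H8 → Q8 → W3 → A3 → DC: 13+10+13+17+12+15 = 80
DC → Q9 → H8 → Q8 → A3 → W3 → DC: 13+10+13+29+12+7 = 84
DC → Q9 → A3 → W3 → H8 → Q8 → DC: 13+14+12+8+13+16 = 76
DC → Q9 → A3 → W3 → Q8 → H8 → DC: 13+14+12+17+13+5 = 74
… (46 more)
DC → W3 → A3 → Q9 → Q8 → H8 → DC: 7+12+14+15+13+5 = 66  ← best
The minimum is 66.
One optimal route: DC → W3 → A3 → Q9 → Q8 → H8 → DC (or its reverse).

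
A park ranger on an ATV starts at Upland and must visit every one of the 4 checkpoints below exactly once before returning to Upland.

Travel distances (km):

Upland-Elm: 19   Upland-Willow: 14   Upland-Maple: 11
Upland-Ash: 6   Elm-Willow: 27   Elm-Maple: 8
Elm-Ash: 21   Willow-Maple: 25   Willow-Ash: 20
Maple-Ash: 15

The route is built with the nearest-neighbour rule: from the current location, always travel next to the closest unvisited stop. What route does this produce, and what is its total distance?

At Upland the remaining stops are Ash 6, Maple 11, Willow 14, Elm 19; go to Ash.
At Ash the remaining stops are Maple 15, Willow 20, Elm 21; go to Maple.
At Maple the remaining stops are Elm 8, Willow 25; go to Elm.
At Elm the remaining stops are Willow 27; go to Willow.
Return Willow→Upland: 14.
Total = 6 + 15 + 8 + 27 + 14 = 70.

70 km along Upland → Ash → Maple → Elm → Willow → Upland.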